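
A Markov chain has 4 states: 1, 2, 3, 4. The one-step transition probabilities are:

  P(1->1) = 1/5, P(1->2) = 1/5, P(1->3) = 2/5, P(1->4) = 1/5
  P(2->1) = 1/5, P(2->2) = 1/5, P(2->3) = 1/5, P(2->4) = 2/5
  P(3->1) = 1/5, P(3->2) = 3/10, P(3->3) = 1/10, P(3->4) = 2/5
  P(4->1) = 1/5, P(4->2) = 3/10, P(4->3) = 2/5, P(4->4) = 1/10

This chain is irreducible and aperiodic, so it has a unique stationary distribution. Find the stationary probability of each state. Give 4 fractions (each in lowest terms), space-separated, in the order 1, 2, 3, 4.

The stationary distribution satisfies pi = pi * P, i.e.:
  pi_1 = 1/5*pi_1 + 1/5*pi_2 + 1/5*pi_3 + 1/5*pi_4
  pi_2 = 1/5*pi_1 + 1/5*pi_2 + 3/10*pi_3 + 3/10*pi_4
  pi_3 = 2/5*pi_1 + 1/5*pi_2 + 1/10*pi_3 + 2/5*pi_4
  pi_4 = 1/5*pi_1 + 2/5*pi_2 + 2/5*pi_3 + 1/10*pi_4
with normalization: pi_1 + pi_2 + pi_3 + pi_4 = 1.

Using the first 3 balance equations plus normalization, the linear system A*pi = b is:
  [-4/5, 1/5, 1/5, 1/5] . pi = 0
  [1/5, -4/5, 3/10, 3/10] . pi = 0
  [2/5, 1/5, -9/10, 2/5] . pi = 0
  [1, 1, 1, 1] . pi = 1

Solving yields:
  pi_1 = 1/5
  pi_2 = 14/55
  pi_3 = 192/715
  pi_4 = 18/65

Verification (pi * P):
  1/5*1/5 + 14/55*1/5 + 192/715*1/5 + 18/65*1/5 = 1/5 = pi_1  (ok)
  1/5*1/5 + 14/55*1/5 + 192/715*3/10 + 18/65*3/10 = 14/55 = pi_2  (ok)
  1/5*2/5 + 14/55*1/5 + 192/715*1/10 + 18/65*2/5 = 192/715 = pi_3  (ok)
  1/5*1/5 + 14/55*2/5 + 192/715*2/5 + 18/65*1/10 = 18/65 = pi_4  (ok)

Answer: 1/5 14/55 192/715 18/65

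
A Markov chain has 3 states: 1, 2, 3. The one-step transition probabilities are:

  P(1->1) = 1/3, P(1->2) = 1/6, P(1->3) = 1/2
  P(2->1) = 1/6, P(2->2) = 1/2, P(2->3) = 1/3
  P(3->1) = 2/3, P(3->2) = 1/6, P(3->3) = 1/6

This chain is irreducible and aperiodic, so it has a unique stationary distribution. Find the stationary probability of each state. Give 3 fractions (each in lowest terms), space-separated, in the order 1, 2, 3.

The stationary distribution satisfies pi = pi * P, i.e.:
  pi_1 = 1/3*pi_1 + 1/6*pi_2 + 2/3*pi_3
  pi_2 = 1/6*pi_1 + 1/2*pi_2 + 1/6*pi_3
  pi_3 = 1/2*pi_1 + 1/3*pi_2 + 1/6*pi_3
with normalization: pi_1 + pi_2 + pi_3 = 1.

Using the first 2 balance equations plus normalization, the linear system A*pi = b is:
  [-2/3, 1/6, 2/3] . pi = 0
  [1/6, -1/2, 1/6] . pi = 0
  [1, 1, 1] . pi = 1

Solving yields:
  pi_1 = 13/32
  pi_2 = 1/4
  pi_3 = 11/32

Verification (pi * P):
  13/32*1/3 + 1/4*1/6 + 11/32*2/3 = 13/32 = pi_1  (ok)
  13/32*1/6 + 1/4*1/2 + 11/32*1/6 = 1/4 = pi_2  (ok)
  13/32*1/2 + 1/4*1/3 + 11/32*1/6 = 11/32 = pi_3  (ok)

Answer: 13/32 1/4 11/32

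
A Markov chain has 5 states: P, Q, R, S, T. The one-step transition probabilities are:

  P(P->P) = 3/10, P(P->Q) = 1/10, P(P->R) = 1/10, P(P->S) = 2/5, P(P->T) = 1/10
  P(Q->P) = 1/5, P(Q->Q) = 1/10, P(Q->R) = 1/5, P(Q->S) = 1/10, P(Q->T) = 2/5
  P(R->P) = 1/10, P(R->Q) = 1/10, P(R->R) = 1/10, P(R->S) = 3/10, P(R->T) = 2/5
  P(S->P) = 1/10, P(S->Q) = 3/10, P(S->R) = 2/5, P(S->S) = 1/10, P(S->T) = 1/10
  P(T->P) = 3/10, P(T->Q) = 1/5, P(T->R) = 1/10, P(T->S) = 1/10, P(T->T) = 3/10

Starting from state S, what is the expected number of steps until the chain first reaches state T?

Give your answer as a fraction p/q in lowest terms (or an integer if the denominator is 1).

Answer: 4120/943

Derivation:
Let h_i = expected steps to first reach T from state i.
Boundary: h_T = 0.
First-step equations for the other states:
  h_P = 1 + 3/10*h_P + 1/10*h_Q + 1/10*h_R + 2/5*h_S + 1/10*h_T
  h_Q = 1 + 1/5*h_P + 1/10*h_Q + 1/5*h_R + 1/10*h_S + 2/5*h_T
  h_R = 1 + 1/10*h_P + 1/10*h_Q + 1/10*h_R + 3/10*h_S + 2/5*h_T
  h_S = 1 + 1/10*h_P + 3/10*h_Q + 2/5*h_R + 1/10*h_S + 1/10*h_T

Substituting h_T = 0 and rearranging gives the linear system (I - Q) h = 1:
  [7/10, -1/10, -1/10, -2/5] . (h_P, h_Q, h_R, h_S) = 1
  [-1/5, 9/10, -1/5, -1/10] . (h_P, h_Q, h_R, h_S) = 1
  [-1/10, -1/10, 9/10, -3/10] . (h_P, h_Q, h_R, h_S) = 1
  [-1/10, -3/10, -2/5, 9/10] . (h_P, h_Q, h_R, h_S) = 1

Solving yields:
  h_P = 4640/943
  h_Q = 3270/943
  h_R = 3300/943
  h_S = 4120/943

Starting state is S, so the expected hitting time is h_S = 4120/943.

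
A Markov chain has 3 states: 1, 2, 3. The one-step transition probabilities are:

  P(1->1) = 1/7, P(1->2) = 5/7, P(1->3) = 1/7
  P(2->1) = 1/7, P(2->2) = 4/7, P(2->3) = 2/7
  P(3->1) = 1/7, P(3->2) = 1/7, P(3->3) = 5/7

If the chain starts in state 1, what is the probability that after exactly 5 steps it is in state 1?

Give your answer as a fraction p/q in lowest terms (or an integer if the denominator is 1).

Computing P^5 by repeated multiplication:
P^1 =
  1: [1/7, 5/7, 1/7]
  2: [1/7, 4/7, 2/7]
  3: [1/7, 1/7, 5/7]
P^2 =
  1: [1/7, 26/49, 16/49]
  2: [1/7, 23/49, 19/49]
  3: [1/7, 2/7, 4/7]
P^3 =
  1: [1/7, 155/343, 139/343]
  2: [1/7, 146/343, 148/343]
  3: [1/7, 17/49, 25/49]
P^4 =
  1: [1/7, 1004/2401, 1054/2401]
  2: [1/7, 977/2401, 1081/2401]
  3: [1/7, 128/343, 166/343]
P^5 =
  1: [1/7, 6785/16807, 7621/16807]
  2: [1/7, 6704/16807, 7702/16807]
  3: [1/7, 923/2401, 1135/2401]

(P^5)[1 -> 1] = 1/7

Answer: 1/7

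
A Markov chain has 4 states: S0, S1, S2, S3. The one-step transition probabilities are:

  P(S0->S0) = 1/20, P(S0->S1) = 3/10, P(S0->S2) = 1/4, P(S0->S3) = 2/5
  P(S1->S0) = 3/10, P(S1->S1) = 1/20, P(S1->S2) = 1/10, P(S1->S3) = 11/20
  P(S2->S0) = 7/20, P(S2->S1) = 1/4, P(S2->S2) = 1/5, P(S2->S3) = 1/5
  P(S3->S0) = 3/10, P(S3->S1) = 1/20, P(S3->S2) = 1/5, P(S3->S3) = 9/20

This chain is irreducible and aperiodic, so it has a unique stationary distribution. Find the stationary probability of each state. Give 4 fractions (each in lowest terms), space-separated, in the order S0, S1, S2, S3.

Answer: 1263/5095 1543/10190 201/1019 4111/10190

Derivation:
The stationary distribution satisfies pi = pi * P, i.e.:
  pi_S0 = 1/20*pi_S0 + 3/10*pi_S1 + 7/20*pi_S2 + 3/10*pi_S3
  pi_S1 = 3/10*pi_S0 + 1/20*pi_S1 + 1/4*pi_S2 + 1/20*pi_S3
  pi_S2 = 1/4*pi_S0 + 1/10*pi_S1 + 1/5*pi_S2 + 1/5*pi_S3
  pi_S3 = 2/5*pi_S0 + 11/20*pi_S1 + 1/5*pi_S2 + 9/20*pi_S3
with normalization: pi_S0 + pi_S1 + pi_S2 + pi_S3 = 1.

Using the first 3 balance equations plus normalization, the linear system A*pi = b is:
  [-19/20, 3/10, 7/20, 3/10] . pi = 0
  [3/10, -19/20, 1/4, 1/20] . pi = 0
  [1/4, 1/10, -4/5, 1/5] . pi = 0
  [1, 1, 1, 1] . pi = 1

Solving yields:
  pi_S0 = 1263/5095
  pi_S1 = 1543/10190
  pi_S2 = 201/1019
  pi_S3 = 4111/10190

Verification (pi * P):
  1263/5095*1/20 + 1543/10190*3/10 + 201/1019*7/20 + 4111/10190*3/10 = 1263/5095 = pi_S0  (ok)
  1263/5095*3/10 + 1543/10190*1/20 + 201/1019*1/4 + 4111/10190*1/20 = 1543/10190 = pi_S1  (ok)
  1263/5095*1/4 + 1543/10190*1/10 + 201/1019*1/5 + 4111/10190*1/5 = 201/1019 = pi_S2  (ok)
  1263/5095*2/5 + 1543/10190*11/20 + 201/1019*1/5 + 4111/10190*9/20 = 4111/10190 = pi_S3  (ok)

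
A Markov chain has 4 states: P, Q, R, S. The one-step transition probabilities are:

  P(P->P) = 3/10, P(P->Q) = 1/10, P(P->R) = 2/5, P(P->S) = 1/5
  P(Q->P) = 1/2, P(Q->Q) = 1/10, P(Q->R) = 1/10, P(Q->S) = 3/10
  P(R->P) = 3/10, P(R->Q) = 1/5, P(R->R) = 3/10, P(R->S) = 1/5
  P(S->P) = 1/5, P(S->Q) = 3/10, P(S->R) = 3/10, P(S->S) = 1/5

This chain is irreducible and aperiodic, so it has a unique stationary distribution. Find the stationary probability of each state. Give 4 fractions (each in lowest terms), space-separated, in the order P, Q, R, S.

The stationary distribution satisfies pi = pi * P, i.e.:
  pi_P = 3/10*pi_P + 1/2*pi_Q + 3/10*pi_R + 1/5*pi_S
  pi_Q = 1/10*pi_P + 1/10*pi_Q + 1/5*pi_R + 3/10*pi_S
  pi_R = 2/5*pi_P + 1/10*pi_Q + 3/10*pi_R + 3/10*pi_S
  pi_S = 1/5*pi_P + 3/10*pi_Q + 1/5*pi_R + 1/5*pi_S
with normalization: pi_P + pi_Q + pi_R + pi_S = 1.

Using the first 3 balance equations plus normalization, the linear system A*pi = b is:
  [-7/10, 1/2, 3/10, 1/5] . pi = 0
  [1/10, -9/10, 1/5, 3/10] . pi = 0
  [2/5, 1/10, -7/10, 3/10] . pi = 0
  [1, 1, 1, 1] . pi = 1

Solving yields:
  pi_P = 347/1109
  pi_Q = 192/1109
  pi_R = 329/1109
  pi_S = 241/1109

Verification (pi * P):
  347/1109*3/10 + 192/1109*1/2 + 329/1109*3/10 + 241/1109*1/5 = 347/1109 = pi_P  (ok)
  347/1109*1/10 + 192/1109*1/10 + 329/1109*1/5 + 241/1109*3/10 = 192/1109 = pi_Q  (ok)
  347/1109*2/5 + 192/1109*1/10 + 329/1109*3/10 + 241/1109*3/10 = 329/1109 = pi_R  (ok)
  347/1109*1/5 + 192/1109*3/10 + 329/1109*1/5 + 241/1109*1/5 = 241/1109 = pi_S  (ok)

Answer: 347/1109 192/1109 329/1109 241/1109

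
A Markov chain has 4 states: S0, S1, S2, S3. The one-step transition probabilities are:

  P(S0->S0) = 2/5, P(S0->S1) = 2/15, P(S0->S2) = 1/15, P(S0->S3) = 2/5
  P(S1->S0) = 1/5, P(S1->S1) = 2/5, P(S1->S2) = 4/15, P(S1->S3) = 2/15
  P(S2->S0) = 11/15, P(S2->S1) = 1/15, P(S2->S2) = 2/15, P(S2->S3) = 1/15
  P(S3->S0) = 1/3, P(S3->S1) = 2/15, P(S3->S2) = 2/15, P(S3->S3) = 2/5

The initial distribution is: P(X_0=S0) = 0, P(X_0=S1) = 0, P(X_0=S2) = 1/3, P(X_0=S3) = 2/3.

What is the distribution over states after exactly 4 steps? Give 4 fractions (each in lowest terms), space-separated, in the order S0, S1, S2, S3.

Answer: 11776/30375 25712/151875 19711/151875 47572/151875

Derivation:
Propagating the distribution step by step (d_{t+1} = d_t * P):
d_0 = (S0=0, S1=0, S2=1/3, S3=2/3)
  d_1[S0] = 0*2/5 + 0*1/5 + 1/3*11/15 + 2/3*1/3 = 7/15
  d_1[S1] = 0*2/15 + 0*2/5 + 1/3*1/15 + 2/3*2/15 = 1/9
  d_1[S2] = 0*1/15 + 0*4/15 + 1/3*2/15 + 2/3*2/15 = 2/15
  d_1[S3] = 0*2/5 + 0*2/15 + 1/3*1/15 + 2/3*2/5 = 13/45
d_1 = (S0=7/15, S1=1/9, S2=2/15, S3=13/45)
  d_2[S0] = 7/15*2/5 + 1/9*1/5 + 2/15*11/15 + 13/45*1/3 = 272/675
  d_2[S1] = 7/15*2/15 + 1/9*2/5 + 2/15*1/15 + 13/45*2/15 = 104/675
  d_2[S2] = 7/15*1/15 + 1/9*4/15 + 2/15*2/15 + 13/45*2/15 = 79/675
  d_2[S3] = 7/15*2/5 + 1/9*2/15 + 2/15*1/15 + 13/45*2/5 = 44/135
d_2 = (S0=272/675, S1=104/675, S2=79/675, S3=44/135)
  d_3[S0] = 272/675*2/5 + 104/675*1/5 + 79/675*11/15 + 44/135*1/3 = 3913/10125
  d_3[S1] = 272/675*2/15 + 104/675*2/5 + 79/675*1/15 + 44/135*2/15 = 1687/10125
  d_3[S2] = 272/675*1/15 + 104/675*4/15 + 79/675*2/15 + 44/135*2/15 = 1286/10125
  d_3[S3] = 272/675*2/5 + 104/675*2/15 + 79/675*1/15 + 44/135*2/5 = 3239/10125
d_3 = (S0=3913/10125, S1=1687/10125, S2=1286/10125, S3=3239/10125)
  d_4[S0] = 3913/10125*2/5 + 1687/10125*1/5 + 1286/10125*11/15 + 3239/10125*1/3 = 11776/30375
  d_4[S1] = 3913/10125*2/15 + 1687/10125*2/5 + 1286/10125*1/15 + 3239/10125*2/15 = 25712/151875
  d_4[S2] = 3913/10125*1/15 + 1687/10125*4/15 + 1286/10125*2/15 + 3239/10125*2/15 = 19711/151875
  d_4[S3] = 3913/10125*2/5 + 1687/10125*2/15 + 1286/10125*1/15 + 3239/10125*2/5 = 47572/151875
d_4 = (S0=11776/30375, S1=25712/151875, S2=19711/151875, S3=47572/151875)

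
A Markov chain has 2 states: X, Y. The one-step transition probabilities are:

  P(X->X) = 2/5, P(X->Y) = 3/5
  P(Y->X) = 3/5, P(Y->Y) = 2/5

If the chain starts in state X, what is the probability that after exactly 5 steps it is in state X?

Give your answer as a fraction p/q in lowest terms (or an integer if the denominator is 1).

Computing P^5 by repeated multiplication:
P^1 =
  X: [2/5, 3/5]
  Y: [3/5, 2/5]
P^2 =
  X: [13/25, 12/25]
  Y: [12/25, 13/25]
P^3 =
  X: [62/125, 63/125]
  Y: [63/125, 62/125]
P^4 =
  X: [313/625, 312/625]
  Y: [312/625, 313/625]
P^5 =
  X: [1562/3125, 1563/3125]
  Y: [1563/3125, 1562/3125]

(P^5)[X -> X] = 1562/3125

Answer: 1562/3125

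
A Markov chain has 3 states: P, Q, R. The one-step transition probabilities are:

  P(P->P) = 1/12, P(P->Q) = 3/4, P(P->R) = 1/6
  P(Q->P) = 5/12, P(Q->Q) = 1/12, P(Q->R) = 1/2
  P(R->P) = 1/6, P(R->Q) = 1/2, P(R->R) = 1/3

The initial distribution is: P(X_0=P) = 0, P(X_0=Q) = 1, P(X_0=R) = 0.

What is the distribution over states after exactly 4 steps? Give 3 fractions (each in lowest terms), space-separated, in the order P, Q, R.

Answer: 563/2592 1163/2592 433/1296

Derivation:
Propagating the distribution step by step (d_{t+1} = d_t * P):
d_0 = (P=0, Q=1, R=0)
  d_1[P] = 0*1/12 + 1*5/12 + 0*1/6 = 5/12
  d_1[Q] = 0*3/4 + 1*1/12 + 0*1/2 = 1/12
  d_1[R] = 0*1/6 + 1*1/2 + 0*1/3 = 1/2
d_1 = (P=5/12, Q=1/12, R=1/2)
  d_2[P] = 5/12*1/12 + 1/12*5/12 + 1/2*1/6 = 11/72
  d_2[Q] = 5/12*3/4 + 1/12*1/12 + 1/2*1/2 = 41/72
  d_2[R] = 5/12*1/6 + 1/12*1/2 + 1/2*1/3 = 5/18
d_2 = (P=11/72, Q=41/72, R=5/18)
  d_3[P] = 11/72*1/12 + 41/72*5/12 + 5/18*1/6 = 8/27
  d_3[Q] = 11/72*3/4 + 41/72*1/12 + 5/18*1/2 = 65/216
  d_3[R] = 11/72*1/6 + 41/72*1/2 + 5/18*1/3 = 29/72
d_3 = (P=8/27, Q=65/216, R=29/72)
  d_4[P] = 8/27*1/12 + 65/216*5/12 + 29/72*1/6 = 563/2592
  d_4[Q] = 8/27*3/4 + 65/216*1/12 + 29/72*1/2 = 1163/2592
  d_4[R] = 8/27*1/6 + 65/216*1/2 + 29/72*1/3 = 433/1296
d_4 = (P=563/2592, Q=1163/2592, R=433/1296)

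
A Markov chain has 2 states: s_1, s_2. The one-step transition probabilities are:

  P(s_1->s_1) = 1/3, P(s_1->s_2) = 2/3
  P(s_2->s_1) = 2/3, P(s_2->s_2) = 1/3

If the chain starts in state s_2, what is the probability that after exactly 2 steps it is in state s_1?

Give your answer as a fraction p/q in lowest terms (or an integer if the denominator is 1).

Answer: 4/9

Derivation:
Computing P^2 by repeated multiplication:
P^1 =
  s_1: [1/3, 2/3]
  s_2: [2/3, 1/3]
P^2 =
  s_1: [5/9, 4/9]
  s_2: [4/9, 5/9]

(P^2)[s_2 -> s_1] = 4/9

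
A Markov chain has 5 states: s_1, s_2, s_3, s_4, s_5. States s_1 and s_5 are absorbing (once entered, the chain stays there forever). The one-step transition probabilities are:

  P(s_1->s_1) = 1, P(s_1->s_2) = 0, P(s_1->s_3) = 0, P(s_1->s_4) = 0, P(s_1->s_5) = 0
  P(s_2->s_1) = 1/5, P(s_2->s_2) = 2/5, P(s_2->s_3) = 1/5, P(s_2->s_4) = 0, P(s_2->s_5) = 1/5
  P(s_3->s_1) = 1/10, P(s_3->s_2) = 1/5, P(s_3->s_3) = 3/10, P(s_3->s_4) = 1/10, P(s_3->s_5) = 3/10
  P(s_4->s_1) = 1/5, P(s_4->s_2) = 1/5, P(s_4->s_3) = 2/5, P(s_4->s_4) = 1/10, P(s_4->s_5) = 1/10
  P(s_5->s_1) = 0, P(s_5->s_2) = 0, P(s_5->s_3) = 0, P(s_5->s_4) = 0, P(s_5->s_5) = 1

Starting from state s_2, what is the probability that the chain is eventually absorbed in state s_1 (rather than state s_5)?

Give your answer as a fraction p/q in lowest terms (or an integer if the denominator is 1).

Let a_i = P(absorbed in s_1 | start in state i).
Boundary conditions: a_s_1 = 1, a_s_5 = 0.
For each transient state i, a_i = sum_j P(i->j) * a_j:
  a_s_2 = 1/5*a_s_1 + 2/5*a_s_2 + 1/5*a_s_3 + 0*a_s_4 + 1/5*a_s_5
  a_s_3 = 1/10*a_s_1 + 1/5*a_s_2 + 3/10*a_s_3 + 1/10*a_s_4 + 3/10*a_s_5
  a_s_4 = 1/5*a_s_1 + 1/5*a_s_2 + 2/5*a_s_3 + 1/10*a_s_4 + 1/10*a_s_5

Substituting a_s_1 = 1 and a_s_5 = 0, rearrange to (I - Q) a = r where r[i] = P(i -> s_1):
  [3/5, -1/5, 0] . (a_s_2, a_s_3, a_s_4) = 1/5
  [-1/5, 7/10, -1/10] . (a_s_2, a_s_3, a_s_4) = 1/10
  [-1/5, -2/5, 9/10] . (a_s_2, a_s_3, a_s_4) = 1/5

Solving yields:
  a_s_2 = 70/157
  a_s_3 = 53/157
  a_s_4 = 74/157

Starting state is s_2, so the absorption probability is a_s_2 = 70/157.

Answer: 70/157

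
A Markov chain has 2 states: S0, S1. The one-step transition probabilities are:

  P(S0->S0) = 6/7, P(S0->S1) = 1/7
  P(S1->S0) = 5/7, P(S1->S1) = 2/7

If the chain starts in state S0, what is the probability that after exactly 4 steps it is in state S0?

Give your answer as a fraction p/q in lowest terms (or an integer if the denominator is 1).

Computing P^4 by repeated multiplication:
P^1 =
  S0: [6/7, 1/7]
  S1: [5/7, 2/7]
P^2 =
  S0: [41/49, 8/49]
  S1: [40/49, 9/49]
P^3 =
  S0: [286/343, 57/343]
  S1: [285/343, 58/343]
P^4 =
  S0: [2001/2401, 400/2401]
  S1: [2000/2401, 401/2401]

(P^4)[S0 -> S0] = 2001/2401

Answer: 2001/2401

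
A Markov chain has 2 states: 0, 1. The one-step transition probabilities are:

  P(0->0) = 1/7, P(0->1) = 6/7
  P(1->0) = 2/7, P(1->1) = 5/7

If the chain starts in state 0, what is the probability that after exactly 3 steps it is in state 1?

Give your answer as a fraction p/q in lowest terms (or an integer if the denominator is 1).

Answer: 258/343

Derivation:
Computing P^3 by repeated multiplication:
P^1 =
  0: [1/7, 6/7]
  1: [2/7, 5/7]
P^2 =
  0: [13/49, 36/49]
  1: [12/49, 37/49]
P^3 =
  0: [85/343, 258/343]
  1: [86/343, 257/343]

(P^3)[0 -> 1] = 258/343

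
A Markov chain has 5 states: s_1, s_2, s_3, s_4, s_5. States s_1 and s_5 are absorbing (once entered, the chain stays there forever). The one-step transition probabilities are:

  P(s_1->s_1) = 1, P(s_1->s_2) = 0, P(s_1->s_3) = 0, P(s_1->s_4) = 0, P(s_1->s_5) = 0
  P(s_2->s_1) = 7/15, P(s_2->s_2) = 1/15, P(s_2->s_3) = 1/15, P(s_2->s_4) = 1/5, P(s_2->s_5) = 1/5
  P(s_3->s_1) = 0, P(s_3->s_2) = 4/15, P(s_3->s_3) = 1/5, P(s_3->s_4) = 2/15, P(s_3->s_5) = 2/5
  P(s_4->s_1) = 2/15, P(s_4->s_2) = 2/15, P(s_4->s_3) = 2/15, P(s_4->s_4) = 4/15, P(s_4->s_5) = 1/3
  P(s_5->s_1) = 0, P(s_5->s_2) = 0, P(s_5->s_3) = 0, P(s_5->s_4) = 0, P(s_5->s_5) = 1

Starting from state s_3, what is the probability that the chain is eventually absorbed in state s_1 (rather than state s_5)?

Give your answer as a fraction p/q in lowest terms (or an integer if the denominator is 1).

Let a_i = P(absorbed in s_1 | start in state i).
Boundary conditions: a_s_1 = 1, a_s_5 = 0.
For each transient state i, a_i = sum_j P(i->j) * a_j:
  a_s_2 = 7/15*a_s_1 + 1/15*a_s_2 + 1/15*a_s_3 + 1/5*a_s_4 + 1/5*a_s_5
  a_s_3 = 0*a_s_1 + 4/15*a_s_2 + 1/5*a_s_3 + 2/15*a_s_4 + 2/5*a_s_5
  a_s_4 = 2/15*a_s_1 + 2/15*a_s_2 + 2/15*a_s_3 + 4/15*a_s_4 + 1/3*a_s_5

Substituting a_s_1 = 1 and a_s_5 = 0, rearrange to (I - Q) a = r where r[i] = P(i -> s_1):
  [14/15, -1/15, -1/5] . (a_s_2, a_s_3, a_s_4) = 7/15
  [-4/15, 4/5, -2/15] . (a_s_2, a_s_3, a_s_4) = 0
  [-2/15, -2/15, 11/15] . (a_s_2, a_s_3, a_s_4) = 2/15

Solving yields:
  a_s_2 = 243/412
  a_s_3 = 26/103
  a_s_4 = 69/206

Starting state is s_3, so the absorption probability is a_s_3 = 26/103.

Answer: 26/103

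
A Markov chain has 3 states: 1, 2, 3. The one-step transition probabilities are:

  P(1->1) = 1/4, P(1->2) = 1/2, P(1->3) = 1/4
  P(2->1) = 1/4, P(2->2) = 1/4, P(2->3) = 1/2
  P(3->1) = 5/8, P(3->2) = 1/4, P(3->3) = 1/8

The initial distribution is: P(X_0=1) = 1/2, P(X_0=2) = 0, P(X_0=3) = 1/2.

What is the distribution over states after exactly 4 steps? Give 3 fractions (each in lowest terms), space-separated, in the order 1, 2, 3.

Answer: 2969/8192 1403/4096 2417/8192

Derivation:
Propagating the distribution step by step (d_{t+1} = d_t * P):
d_0 = (1=1/2, 2=0, 3=1/2)
  d_1[1] = 1/2*1/4 + 0*1/4 + 1/2*5/8 = 7/16
  d_1[2] = 1/2*1/2 + 0*1/4 + 1/2*1/4 = 3/8
  d_1[3] = 1/2*1/4 + 0*1/2 + 1/2*1/8 = 3/16
d_1 = (1=7/16, 2=3/8, 3=3/16)
  d_2[1] = 7/16*1/4 + 3/8*1/4 + 3/16*5/8 = 41/128
  d_2[2] = 7/16*1/2 + 3/8*1/4 + 3/16*1/4 = 23/64
  d_2[3] = 7/16*1/4 + 3/8*1/2 + 3/16*1/8 = 41/128
d_2 = (1=41/128, 2=23/64, 3=41/128)
  d_3[1] = 41/128*1/4 + 23/64*1/4 + 41/128*5/8 = 379/1024
  d_3[2] = 41/128*1/2 + 23/64*1/4 + 41/128*1/4 = 169/512
  d_3[3] = 41/128*1/4 + 23/64*1/2 + 41/128*1/8 = 307/1024
d_3 = (1=379/1024, 2=169/512, 3=307/1024)
  d_4[1] = 379/1024*1/4 + 169/512*1/4 + 307/1024*5/8 = 2969/8192
  d_4[2] = 379/1024*1/2 + 169/512*1/4 + 307/1024*1/4 = 1403/4096
  d_4[3] = 379/1024*1/4 + 169/512*1/2 + 307/1024*1/8 = 2417/8192
d_4 = (1=2969/8192, 2=1403/4096, 3=2417/8192)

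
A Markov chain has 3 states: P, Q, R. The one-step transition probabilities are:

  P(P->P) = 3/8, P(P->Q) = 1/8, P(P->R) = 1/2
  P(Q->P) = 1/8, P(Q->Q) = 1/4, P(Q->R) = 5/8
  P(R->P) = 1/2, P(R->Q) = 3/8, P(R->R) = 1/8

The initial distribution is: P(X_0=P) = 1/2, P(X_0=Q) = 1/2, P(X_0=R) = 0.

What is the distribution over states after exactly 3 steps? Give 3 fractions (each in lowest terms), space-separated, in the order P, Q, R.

Propagating the distribution step by step (d_{t+1} = d_t * P):
d_0 = (P=1/2, Q=1/2, R=0)
  d_1[P] = 1/2*3/8 + 1/2*1/8 + 0*1/2 = 1/4
  d_1[Q] = 1/2*1/8 + 1/2*1/4 + 0*3/8 = 3/16
  d_1[R] = 1/2*1/2 + 1/2*5/8 + 0*1/8 = 9/16
d_1 = (P=1/4, Q=3/16, R=9/16)
  d_2[P] = 1/4*3/8 + 3/16*1/8 + 9/16*1/2 = 51/128
  d_2[Q] = 1/4*1/8 + 3/16*1/4 + 9/16*3/8 = 37/128
  d_2[R] = 1/4*1/2 + 3/16*5/8 + 9/16*1/8 = 5/16
d_2 = (P=51/128, Q=37/128, R=5/16)
  d_3[P] = 51/128*3/8 + 37/128*1/8 + 5/16*1/2 = 175/512
  d_3[Q] = 51/128*1/8 + 37/128*1/4 + 5/16*3/8 = 245/1024
  d_3[R] = 51/128*1/2 + 37/128*5/8 + 5/16*1/8 = 429/1024
d_3 = (P=175/512, Q=245/1024, R=429/1024)

Answer: 175/512 245/1024 429/1024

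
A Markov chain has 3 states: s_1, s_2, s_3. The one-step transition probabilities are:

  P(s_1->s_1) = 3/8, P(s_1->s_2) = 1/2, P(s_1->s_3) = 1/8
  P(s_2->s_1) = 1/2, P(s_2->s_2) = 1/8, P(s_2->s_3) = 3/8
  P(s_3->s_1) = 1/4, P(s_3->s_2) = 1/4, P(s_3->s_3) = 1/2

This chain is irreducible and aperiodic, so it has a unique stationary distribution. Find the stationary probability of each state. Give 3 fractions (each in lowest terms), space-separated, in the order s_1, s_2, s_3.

Answer: 22/59 18/59 19/59

Derivation:
The stationary distribution satisfies pi = pi * P, i.e.:
  pi_s_1 = 3/8*pi_s_1 + 1/2*pi_s_2 + 1/4*pi_s_3
  pi_s_2 = 1/2*pi_s_1 + 1/8*pi_s_2 + 1/4*pi_s_3
  pi_s_3 = 1/8*pi_s_1 + 3/8*pi_s_2 + 1/2*pi_s_3
with normalization: pi_s_1 + pi_s_2 + pi_s_3 = 1.

Using the first 2 balance equations plus normalization, the linear system A*pi = b is:
  [-5/8, 1/2, 1/4] . pi = 0
  [1/2, -7/8, 1/4] . pi = 0
  [1, 1, 1] . pi = 1

Solving yields:
  pi_s_1 = 22/59
  pi_s_2 = 18/59
  pi_s_3 = 19/59

Verification (pi * P):
  22/59*3/8 + 18/59*1/2 + 19/59*1/4 = 22/59 = pi_s_1  (ok)
  22/59*1/2 + 18/59*1/8 + 19/59*1/4 = 18/59 = pi_s_2  (ok)
  22/59*1/8 + 18/59*3/8 + 19/59*1/2 = 19/59 = pi_s_3  (ok)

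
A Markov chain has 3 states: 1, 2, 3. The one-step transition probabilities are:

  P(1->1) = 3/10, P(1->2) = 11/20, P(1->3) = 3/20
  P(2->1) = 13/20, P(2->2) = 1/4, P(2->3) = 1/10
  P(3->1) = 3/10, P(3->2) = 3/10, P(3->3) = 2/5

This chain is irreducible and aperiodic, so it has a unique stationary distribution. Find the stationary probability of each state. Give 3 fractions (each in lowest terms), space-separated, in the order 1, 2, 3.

Answer: 24/55 30/77 67/385

Derivation:
The stationary distribution satisfies pi = pi * P, i.e.:
  pi_1 = 3/10*pi_1 + 13/20*pi_2 + 3/10*pi_3
  pi_2 = 11/20*pi_1 + 1/4*pi_2 + 3/10*pi_3
  pi_3 = 3/20*pi_1 + 1/10*pi_2 + 2/5*pi_3
with normalization: pi_1 + pi_2 + pi_3 = 1.

Using the first 2 balance equations plus normalization, the linear system A*pi = b is:
  [-7/10, 13/20, 3/10] . pi = 0
  [11/20, -3/4, 3/10] . pi = 0
  [1, 1, 1] . pi = 1

Solving yields:
  pi_1 = 24/55
  pi_2 = 30/77
  pi_3 = 67/385

Verification (pi * P):
  24/55*3/10 + 30/77*13/20 + 67/385*3/10 = 24/55 = pi_1  (ok)
  24/55*11/20 + 30/77*1/4 + 67/385*3/10 = 30/77 = pi_2  (ok)
  24/55*3/20 + 30/77*1/10 + 67/385*2/5 = 67/385 = pi_3  (ok)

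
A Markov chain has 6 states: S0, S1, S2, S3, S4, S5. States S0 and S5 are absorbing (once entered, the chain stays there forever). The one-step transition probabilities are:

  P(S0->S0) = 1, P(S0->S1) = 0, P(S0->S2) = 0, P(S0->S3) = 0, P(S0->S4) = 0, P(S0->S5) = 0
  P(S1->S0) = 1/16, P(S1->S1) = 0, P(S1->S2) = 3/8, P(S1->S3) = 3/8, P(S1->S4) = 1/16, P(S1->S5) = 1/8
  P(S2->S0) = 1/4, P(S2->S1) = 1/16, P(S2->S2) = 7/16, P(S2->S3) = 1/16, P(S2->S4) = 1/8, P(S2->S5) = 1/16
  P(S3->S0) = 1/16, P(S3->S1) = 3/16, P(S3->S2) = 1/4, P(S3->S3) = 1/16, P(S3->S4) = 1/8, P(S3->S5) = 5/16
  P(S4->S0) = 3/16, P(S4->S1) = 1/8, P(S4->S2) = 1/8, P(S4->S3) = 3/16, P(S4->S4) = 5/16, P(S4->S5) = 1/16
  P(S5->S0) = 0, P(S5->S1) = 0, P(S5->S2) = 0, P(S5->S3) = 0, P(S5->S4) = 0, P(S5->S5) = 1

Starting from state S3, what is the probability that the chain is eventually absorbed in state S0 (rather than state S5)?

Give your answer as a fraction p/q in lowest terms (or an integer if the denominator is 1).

Let a_i = P(absorbed in S0 | start in state i).
Boundary conditions: a_S0 = 1, a_S5 = 0.
For each transient state i, a_i = sum_j P(i->j) * a_j:
  a_S1 = 1/16*a_S0 + 0*a_S1 + 3/8*a_S2 + 3/8*a_S3 + 1/16*a_S4 + 1/8*a_S5
  a_S2 = 1/4*a_S0 + 1/16*a_S1 + 7/16*a_S2 + 1/16*a_S3 + 1/8*a_S4 + 1/16*a_S5
  a_S3 = 1/16*a_S0 + 3/16*a_S1 + 1/4*a_S2 + 1/16*a_S3 + 1/8*a_S4 + 5/16*a_S5
  a_S4 = 3/16*a_S0 + 1/8*a_S1 + 1/8*a_S2 + 3/16*a_S3 + 5/16*a_S4 + 1/16*a_S5

Substituting a_S0 = 1 and a_S5 = 0, rearrange to (I - Q) a = r where r[i] = P(i -> S0):
  [1, -3/8, -3/8, -1/16] . (a_S1, a_S2, a_S3, a_S4) = 1/16
  [-1/16, 9/16, -1/16, -1/8] . (a_S1, a_S2, a_S3, a_S4) = 1/4
  [-3/16, -1/4, 15/16, -1/8] . (a_S1, a_S2, a_S3, a_S4) = 1/16
  [-1/8, -1/8, -3/16, 11/16] . (a_S1, a_S2, a_S3, a_S4) = 3/16

Solving yields:
  a_S1 = 8573/16439
  a_S2 = 11287/16439
  a_S3 = 7160/16439
  a_S4 = 591/967

Starting state is S3, so the absorption probability is a_S3 = 7160/16439.

Answer: 7160/16439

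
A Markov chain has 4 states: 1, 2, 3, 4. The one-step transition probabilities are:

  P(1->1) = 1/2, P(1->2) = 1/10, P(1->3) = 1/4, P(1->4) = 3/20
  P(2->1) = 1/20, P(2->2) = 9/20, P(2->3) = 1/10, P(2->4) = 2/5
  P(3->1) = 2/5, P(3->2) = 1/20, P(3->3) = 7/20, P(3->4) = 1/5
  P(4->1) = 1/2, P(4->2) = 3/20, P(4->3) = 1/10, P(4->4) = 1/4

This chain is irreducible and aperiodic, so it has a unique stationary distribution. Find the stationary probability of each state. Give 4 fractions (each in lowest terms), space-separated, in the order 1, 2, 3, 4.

The stationary distribution satisfies pi = pi * P, i.e.:
  pi_1 = 1/2*pi_1 + 1/20*pi_2 + 2/5*pi_3 + 1/2*pi_4
  pi_2 = 1/10*pi_1 + 9/20*pi_2 + 1/20*pi_3 + 3/20*pi_4
  pi_3 = 1/4*pi_1 + 1/10*pi_2 + 7/20*pi_3 + 1/10*pi_4
  pi_4 = 3/20*pi_1 + 2/5*pi_2 + 1/5*pi_3 + 1/4*pi_4
with normalization: pi_1 + pi_2 + pi_3 + pi_4 = 1.

Using the first 3 balance equations plus normalization, the linear system A*pi = b is:
  [-1/2, 1/20, 2/5, 1/2] . pi = 0
  [1/10, -11/20, 1/20, 3/20] . pi = 0
  [1/4, 1/10, -13/20, 1/10] . pi = 0
  [1, 1, 1, 1] . pi = 1

Solving yields:
  pi_1 = 335/819
  pi_2 = 632/4095
  pi_3 = 881/4095
  pi_4 = 907/4095

Verification (pi * P):
  335/819*1/2 + 632/4095*1/20 + 881/4095*2/5 + 907/4095*1/2 = 335/819 = pi_1  (ok)
  335/819*1/10 + 632/4095*9/20 + 881/4095*1/20 + 907/4095*3/20 = 632/4095 = pi_2  (ok)
  335/819*1/4 + 632/4095*1/10 + 881/4095*7/20 + 907/4095*1/10 = 881/4095 = pi_3  (ok)
  335/819*3/20 + 632/4095*2/5 + 881/4095*1/5 + 907/4095*1/4 = 907/4095 = pi_4  (ok)

Answer: 335/819 632/4095 881/4095 907/4095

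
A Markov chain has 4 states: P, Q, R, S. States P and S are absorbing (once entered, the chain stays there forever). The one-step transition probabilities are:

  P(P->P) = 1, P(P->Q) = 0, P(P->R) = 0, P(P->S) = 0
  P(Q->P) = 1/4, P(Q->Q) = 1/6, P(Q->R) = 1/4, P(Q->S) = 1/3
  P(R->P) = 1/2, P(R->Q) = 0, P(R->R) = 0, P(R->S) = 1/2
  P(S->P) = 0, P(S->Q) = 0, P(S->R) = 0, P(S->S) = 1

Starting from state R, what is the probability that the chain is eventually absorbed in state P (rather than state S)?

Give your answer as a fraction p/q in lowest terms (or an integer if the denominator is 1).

Answer: 1/2

Derivation:
Let a_i = P(absorbed in P | start in state i).
Boundary conditions: a_P = 1, a_S = 0.
For each transient state i, a_i = sum_j P(i->j) * a_j:
  a_Q = 1/4*a_P + 1/6*a_Q + 1/4*a_R + 1/3*a_S
  a_R = 1/2*a_P + 0*a_Q + 0*a_R + 1/2*a_S

Substituting a_P = 1 and a_S = 0, rearrange to (I - Q) a = r where r[i] = P(i -> P):
  [5/6, -1/4] . (a_Q, a_R) = 1/4
  [0, 1] . (a_Q, a_R) = 1/2

Solving yields:
  a_Q = 9/20
  a_R = 1/2

Starting state is R, so the absorption probability is a_R = 1/2.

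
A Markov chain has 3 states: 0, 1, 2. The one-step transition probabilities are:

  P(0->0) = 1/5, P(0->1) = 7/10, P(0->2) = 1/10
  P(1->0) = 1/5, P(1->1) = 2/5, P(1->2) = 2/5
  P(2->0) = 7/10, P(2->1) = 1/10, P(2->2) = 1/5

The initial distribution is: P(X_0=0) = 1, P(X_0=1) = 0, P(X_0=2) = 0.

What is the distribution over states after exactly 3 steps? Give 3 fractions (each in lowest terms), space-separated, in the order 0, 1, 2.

Answer: 9/25 379/1000 261/1000

Derivation:
Propagating the distribution step by step (d_{t+1} = d_t * P):
d_0 = (0=1, 1=0, 2=0)
  d_1[0] = 1*1/5 + 0*1/5 + 0*7/10 = 1/5
  d_1[1] = 1*7/10 + 0*2/5 + 0*1/10 = 7/10
  d_1[2] = 1*1/10 + 0*2/5 + 0*1/5 = 1/10
d_1 = (0=1/5, 1=7/10, 2=1/10)
  d_2[0] = 1/5*1/5 + 7/10*1/5 + 1/10*7/10 = 1/4
  d_2[1] = 1/5*7/10 + 7/10*2/5 + 1/10*1/10 = 43/100
  d_2[2] = 1/5*1/10 + 7/10*2/5 + 1/10*1/5 = 8/25
d_2 = (0=1/4, 1=43/100, 2=8/25)
  d_3[0] = 1/4*1/5 + 43/100*1/5 + 8/25*7/10 = 9/25
  d_3[1] = 1/4*7/10 + 43/100*2/5 + 8/25*1/10 = 379/1000
  d_3[2] = 1/4*1/10 + 43/100*2/5 + 8/25*1/5 = 261/1000
d_3 = (0=9/25, 1=379/1000, 2=261/1000)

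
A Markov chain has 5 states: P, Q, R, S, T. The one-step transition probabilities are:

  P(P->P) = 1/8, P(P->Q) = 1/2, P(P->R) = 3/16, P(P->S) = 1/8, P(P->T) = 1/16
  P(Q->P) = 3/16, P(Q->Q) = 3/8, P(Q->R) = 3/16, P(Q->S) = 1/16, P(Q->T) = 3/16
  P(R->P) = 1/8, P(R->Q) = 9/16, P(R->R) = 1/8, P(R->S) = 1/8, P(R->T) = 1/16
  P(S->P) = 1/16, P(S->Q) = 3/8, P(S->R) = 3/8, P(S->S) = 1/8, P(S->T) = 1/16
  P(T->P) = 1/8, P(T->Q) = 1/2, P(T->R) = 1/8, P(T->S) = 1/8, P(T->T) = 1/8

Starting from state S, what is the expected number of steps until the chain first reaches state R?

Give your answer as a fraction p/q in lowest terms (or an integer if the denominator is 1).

Answer: 1264/309

Derivation:
Let h_i = expected steps to first reach R from state i.
Boundary: h_R = 0.
First-step equations for the other states:
  h_P = 1 + 1/8*h_P + 1/2*h_Q + 3/16*h_R + 1/8*h_S + 1/16*h_T
  h_Q = 1 + 3/16*h_P + 3/8*h_Q + 3/16*h_R + 1/16*h_S + 3/16*h_T
  h_S = 1 + 1/16*h_P + 3/8*h_Q + 3/8*h_R + 1/8*h_S + 1/16*h_T
  h_T = 1 + 1/8*h_P + 1/2*h_Q + 1/8*h_R + 1/8*h_S + 1/8*h_T

Substituting h_R = 0 and rearranging gives the linear system (I - Q) h = 1:
  [7/8, -1/2, -1/8, -1/16] . (h_P, h_Q, h_S, h_T) = 1
  [-3/16, 5/8, -1/16, -3/16] . (h_P, h_Q, h_S, h_T) = 1
  [-1/16, -3/8, 7/8, -1/16] . (h_P, h_Q, h_S, h_T) = 1
  [-1/8, -1/2, -1/8, 7/8] . (h_P, h_Q, h_S, h_T) = 1

Solving yields:
  h_P = 520/103
  h_Q = 1588/309
  h_S = 1264/309
  h_T = 1664/309

Starting state is S, so the expected hitting time is h_S = 1264/309.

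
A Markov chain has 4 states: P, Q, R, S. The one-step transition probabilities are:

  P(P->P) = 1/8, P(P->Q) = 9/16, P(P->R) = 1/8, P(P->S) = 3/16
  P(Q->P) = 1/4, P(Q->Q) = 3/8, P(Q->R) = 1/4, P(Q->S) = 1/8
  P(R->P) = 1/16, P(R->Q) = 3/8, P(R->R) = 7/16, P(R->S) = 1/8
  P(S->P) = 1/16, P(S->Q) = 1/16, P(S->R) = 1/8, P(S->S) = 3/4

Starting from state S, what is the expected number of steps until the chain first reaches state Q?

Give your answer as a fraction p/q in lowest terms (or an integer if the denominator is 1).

Let h_i = expected steps to first reach Q from state i.
Boundary: h_Q = 0.
First-step equations for the other states:
  h_P = 1 + 1/8*h_P + 9/16*h_Q + 1/8*h_R + 3/16*h_S
  h_R = 1 + 1/16*h_P + 3/8*h_Q + 7/16*h_R + 1/8*h_S
  h_S = 1 + 1/16*h_P + 1/16*h_Q + 1/8*h_R + 3/4*h_S

Substituting h_Q = 0 and rearranging gives the linear system (I - Q) h = 1:
  [7/8, -1/8, -3/16] . (h_P, h_R, h_S) = 1
  [-1/16, 9/16, -1/8] . (h_P, h_R, h_S) = 1
  [-1/16, -1/8, 1/4] . (h_P, h_R, h_S) = 1

Solving yields:
  h_P = 1232/403
  h_R = 1440/403
  h_S = 2640/403

Starting state is S, so the expected hitting time is h_S = 2640/403.

Answer: 2640/403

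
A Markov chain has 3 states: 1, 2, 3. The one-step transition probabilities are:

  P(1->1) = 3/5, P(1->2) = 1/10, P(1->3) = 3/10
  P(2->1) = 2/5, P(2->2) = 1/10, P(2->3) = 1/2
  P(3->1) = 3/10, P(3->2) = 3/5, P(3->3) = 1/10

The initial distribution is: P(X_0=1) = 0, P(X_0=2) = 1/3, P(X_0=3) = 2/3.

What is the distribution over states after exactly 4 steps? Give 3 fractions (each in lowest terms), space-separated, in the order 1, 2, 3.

Answer: 2317/5000 713/3000 1121/3750

Derivation:
Propagating the distribution step by step (d_{t+1} = d_t * P):
d_0 = (1=0, 2=1/3, 3=2/3)
  d_1[1] = 0*3/5 + 1/3*2/5 + 2/3*3/10 = 1/3
  d_1[2] = 0*1/10 + 1/3*1/10 + 2/3*3/5 = 13/30
  d_1[3] = 0*3/10 + 1/3*1/2 + 2/3*1/10 = 7/30
d_1 = (1=1/3, 2=13/30, 3=7/30)
  d_2[1] = 1/3*3/5 + 13/30*2/5 + 7/30*3/10 = 133/300
  d_2[2] = 1/3*1/10 + 13/30*1/10 + 7/30*3/5 = 13/60
  d_2[3] = 1/3*3/10 + 13/30*1/2 + 7/30*1/10 = 17/50
d_2 = (1=133/300, 2=13/60, 3=17/50)
  d_3[1] = 133/300*3/5 + 13/60*2/5 + 17/50*3/10 = 341/750
  d_3[2] = 133/300*1/10 + 13/60*1/10 + 17/50*3/5 = 27/100
  d_3[3] = 133/300*3/10 + 13/60*1/2 + 17/50*1/10 = 413/1500
d_3 = (1=341/750, 2=27/100, 3=413/1500)
  d_4[1] = 341/750*3/5 + 27/100*2/5 + 413/1500*3/10 = 2317/5000
  d_4[2] = 341/750*1/10 + 27/100*1/10 + 413/1500*3/5 = 713/3000
  d_4[3] = 341/750*3/10 + 27/100*1/2 + 413/1500*1/10 = 1121/3750
d_4 = (1=2317/5000, 2=713/3000, 3=1121/3750)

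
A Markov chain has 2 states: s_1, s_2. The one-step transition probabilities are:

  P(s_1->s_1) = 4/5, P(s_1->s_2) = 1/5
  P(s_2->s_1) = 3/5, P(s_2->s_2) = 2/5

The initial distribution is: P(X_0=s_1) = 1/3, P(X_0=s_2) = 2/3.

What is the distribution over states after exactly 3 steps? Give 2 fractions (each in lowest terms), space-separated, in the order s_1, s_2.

Answer: 56/75 19/75

Derivation:
Propagating the distribution step by step (d_{t+1} = d_t * P):
d_0 = (s_1=1/3, s_2=2/3)
  d_1[s_1] = 1/3*4/5 + 2/3*3/5 = 2/3
  d_1[s_2] = 1/3*1/5 + 2/3*2/5 = 1/3
d_1 = (s_1=2/3, s_2=1/3)
  d_2[s_1] = 2/3*4/5 + 1/3*3/5 = 11/15
  d_2[s_2] = 2/3*1/5 + 1/3*2/5 = 4/15
d_2 = (s_1=11/15, s_2=4/15)
  d_3[s_1] = 11/15*4/5 + 4/15*3/5 = 56/75
  d_3[s_2] = 11/15*1/5 + 4/15*2/5 = 19/75
d_3 = (s_1=56/75, s_2=19/75)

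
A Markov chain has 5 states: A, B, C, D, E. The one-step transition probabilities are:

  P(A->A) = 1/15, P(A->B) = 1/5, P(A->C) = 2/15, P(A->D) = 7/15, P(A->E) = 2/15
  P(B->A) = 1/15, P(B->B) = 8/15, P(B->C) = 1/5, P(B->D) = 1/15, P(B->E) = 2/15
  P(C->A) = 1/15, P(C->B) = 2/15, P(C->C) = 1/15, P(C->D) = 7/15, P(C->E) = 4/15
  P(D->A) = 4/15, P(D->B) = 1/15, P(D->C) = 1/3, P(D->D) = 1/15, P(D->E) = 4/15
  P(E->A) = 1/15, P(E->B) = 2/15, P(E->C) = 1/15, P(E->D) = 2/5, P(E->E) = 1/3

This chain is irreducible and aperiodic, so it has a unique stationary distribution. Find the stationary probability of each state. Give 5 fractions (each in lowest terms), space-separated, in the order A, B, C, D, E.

Answer: 2305/19326 1993/9663 3329/19326 5083/19326 1541/6442

Derivation:
The stationary distribution satisfies pi = pi * P, i.e.:
  pi_A = 1/15*pi_A + 1/15*pi_B + 1/15*pi_C + 4/15*pi_D + 1/15*pi_E
  pi_B = 1/5*pi_A + 8/15*pi_B + 2/15*pi_C + 1/15*pi_D + 2/15*pi_E
  pi_C = 2/15*pi_A + 1/5*pi_B + 1/15*pi_C + 1/3*pi_D + 1/15*pi_E
  pi_D = 7/15*pi_A + 1/15*pi_B + 7/15*pi_C + 1/15*pi_D + 2/5*pi_E
  pi_E = 2/15*pi_A + 2/15*pi_B + 4/15*pi_C + 4/15*pi_D + 1/3*pi_E
with normalization: pi_A + pi_B + pi_C + pi_D + pi_E = 1.

Using the first 4 balance equations plus normalization, the linear system A*pi = b is:
  [-14/15, 1/15, 1/15, 4/15, 1/15] . pi = 0
  [1/5, -7/15, 2/15, 1/15, 2/15] . pi = 0
  [2/15, 1/5, -14/15, 1/3, 1/15] . pi = 0
  [7/15, 1/15, 7/15, -14/15, 2/5] . pi = 0
  [1, 1, 1, 1, 1] . pi = 1

Solving yields:
  pi_A = 2305/19326
  pi_B = 1993/9663
  pi_C = 3329/19326
  pi_D = 5083/19326
  pi_E = 1541/6442

Verification (pi * P):
  2305/19326*1/15 + 1993/9663*1/15 + 3329/19326*1/15 + 5083/19326*4/15 + 1541/6442*1/15 = 2305/19326 = pi_A  (ok)
  2305/19326*1/5 + 1993/9663*8/15 + 3329/19326*2/15 + 5083/19326*1/15 + 1541/6442*2/15 = 1993/9663 = pi_B  (ok)
  2305/19326*2/15 + 1993/9663*1/5 + 3329/19326*1/15 + 5083/19326*1/3 + 1541/6442*1/15 = 3329/19326 = pi_C  (ok)
  2305/19326*7/15 + 1993/9663*1/15 + 3329/19326*7/15 + 5083/19326*1/15 + 1541/6442*2/5 = 5083/19326 = pi_D  (ok)
  2305/19326*2/15 + 1993/9663*2/15 + 3329/19326*4/15 + 5083/19326*4/15 + 1541/6442*1/3 = 1541/6442 = pi_E  (ok)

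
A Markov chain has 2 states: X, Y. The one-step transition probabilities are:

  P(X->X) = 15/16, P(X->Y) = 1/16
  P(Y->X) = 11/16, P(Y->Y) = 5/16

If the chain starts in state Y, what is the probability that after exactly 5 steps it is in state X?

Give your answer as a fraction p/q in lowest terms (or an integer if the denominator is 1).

Answer: 3751/4096

Derivation:
Computing P^5 by repeated multiplication:
P^1 =
  X: [15/16, 1/16]
  Y: [11/16, 5/16]
P^2 =
  X: [59/64, 5/64]
  Y: [55/64, 9/64]
P^3 =
  X: [235/256, 21/256]
  Y: [231/256, 25/256]
P^4 =
  X: [939/1024, 85/1024]
  Y: [935/1024, 89/1024]
P^5 =
  X: [3755/4096, 341/4096]
  Y: [3751/4096, 345/4096]

(P^5)[Y -> X] = 3751/4096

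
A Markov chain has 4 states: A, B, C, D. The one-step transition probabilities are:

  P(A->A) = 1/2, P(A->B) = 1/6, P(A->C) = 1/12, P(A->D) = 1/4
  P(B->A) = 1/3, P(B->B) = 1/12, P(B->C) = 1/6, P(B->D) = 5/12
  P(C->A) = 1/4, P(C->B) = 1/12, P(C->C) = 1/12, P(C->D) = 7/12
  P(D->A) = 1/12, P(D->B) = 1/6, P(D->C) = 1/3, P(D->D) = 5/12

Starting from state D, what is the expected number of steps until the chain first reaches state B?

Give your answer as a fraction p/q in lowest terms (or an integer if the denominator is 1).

Answer: 1332/197

Derivation:
Let h_i = expected steps to first reach B from state i.
Boundary: h_B = 0.
First-step equations for the other states:
  h_A = 1 + 1/2*h_A + 1/6*h_B + 1/12*h_C + 1/4*h_D
  h_C = 1 + 1/4*h_A + 1/12*h_B + 1/12*h_C + 7/12*h_D
  h_D = 1 + 1/12*h_A + 1/6*h_B + 1/3*h_C + 5/12*h_D

Substituting h_B = 0 and rearranging gives the linear system (I - Q) h = 1:
  [1/2, -1/12, -1/4] . (h_A, h_C, h_D) = 1
  [-1/4, 11/12, -7/12] . (h_A, h_C, h_D) = 1
  [-1/12, -1/3, 7/12] . (h_A, h_C, h_D) = 1

Solving yields:
  h_A = 1296/197
  h_C = 1416/197
  h_D = 1332/197

Starting state is D, so the expected hitting time is h_D = 1332/197.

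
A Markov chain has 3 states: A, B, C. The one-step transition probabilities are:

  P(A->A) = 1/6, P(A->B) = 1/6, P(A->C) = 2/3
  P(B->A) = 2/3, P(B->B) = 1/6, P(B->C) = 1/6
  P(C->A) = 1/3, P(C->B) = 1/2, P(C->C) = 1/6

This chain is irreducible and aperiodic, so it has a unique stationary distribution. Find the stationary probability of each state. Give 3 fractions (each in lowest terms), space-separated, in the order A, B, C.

Answer: 11/30 17/60 7/20

Derivation:
The stationary distribution satisfies pi = pi * P, i.e.:
  pi_A = 1/6*pi_A + 2/3*pi_B + 1/3*pi_C
  pi_B = 1/6*pi_A + 1/6*pi_B + 1/2*pi_C
  pi_C = 2/3*pi_A + 1/6*pi_B + 1/6*pi_C
with normalization: pi_A + pi_B + pi_C = 1.

Using the first 2 balance equations plus normalization, the linear system A*pi = b is:
  [-5/6, 2/3, 1/3] . pi = 0
  [1/6, -5/6, 1/2] . pi = 0
  [1, 1, 1] . pi = 1

Solving yields:
  pi_A = 11/30
  pi_B = 17/60
  pi_C = 7/20

Verification (pi * P):
  11/30*1/6 + 17/60*2/3 + 7/20*1/3 = 11/30 = pi_A  (ok)
  11/30*1/6 + 17/60*1/6 + 7/20*1/2 = 17/60 = pi_B  (ok)
  11/30*2/3 + 17/60*1/6 + 7/20*1/6 = 7/20 = pi_C  (ok)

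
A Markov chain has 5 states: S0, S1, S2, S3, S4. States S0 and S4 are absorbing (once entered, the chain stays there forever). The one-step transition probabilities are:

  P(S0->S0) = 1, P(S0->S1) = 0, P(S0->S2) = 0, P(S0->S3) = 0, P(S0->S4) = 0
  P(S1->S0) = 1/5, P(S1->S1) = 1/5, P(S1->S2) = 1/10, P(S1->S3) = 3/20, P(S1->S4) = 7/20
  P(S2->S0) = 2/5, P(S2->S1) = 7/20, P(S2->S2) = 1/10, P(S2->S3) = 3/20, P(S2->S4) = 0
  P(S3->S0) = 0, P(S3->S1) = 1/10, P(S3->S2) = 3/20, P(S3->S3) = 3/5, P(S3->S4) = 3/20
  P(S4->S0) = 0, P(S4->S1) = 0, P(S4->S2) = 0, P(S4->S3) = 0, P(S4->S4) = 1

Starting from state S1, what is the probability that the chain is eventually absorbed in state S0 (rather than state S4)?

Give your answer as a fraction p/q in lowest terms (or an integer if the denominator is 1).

Answer: 148/373

Derivation:
Let a_i = P(absorbed in S0 | start in state i).
Boundary conditions: a_S0 = 1, a_S4 = 0.
For each transient state i, a_i = sum_j P(i->j) * a_j:
  a_S1 = 1/5*a_S0 + 1/5*a_S1 + 1/10*a_S2 + 3/20*a_S3 + 7/20*a_S4
  a_S2 = 2/5*a_S0 + 7/20*a_S1 + 1/10*a_S2 + 3/20*a_S3 + 0*a_S4
  a_S3 = 0*a_S0 + 1/10*a_S1 + 3/20*a_S2 + 3/5*a_S3 + 3/20*a_S4

Substituting a_S0 = 1 and a_S4 = 0, rearrange to (I - Q) a = r where r[i] = P(i -> S0):
  [4/5, -1/10, -3/20] . (a_S1, a_S2, a_S3) = 1/5
  [-7/20, 9/10, -3/20] . (a_S1, a_S2, a_S3) = 2/5
  [-1/10, -3/20, 2/5] . (a_S1, a_S2, a_S3) = 0

Solving yields:
  a_S1 = 148/373
  a_S2 = 1224/1865
  a_S3 = 644/1865

Starting state is S1, so the absorption probability is a_S1 = 148/373.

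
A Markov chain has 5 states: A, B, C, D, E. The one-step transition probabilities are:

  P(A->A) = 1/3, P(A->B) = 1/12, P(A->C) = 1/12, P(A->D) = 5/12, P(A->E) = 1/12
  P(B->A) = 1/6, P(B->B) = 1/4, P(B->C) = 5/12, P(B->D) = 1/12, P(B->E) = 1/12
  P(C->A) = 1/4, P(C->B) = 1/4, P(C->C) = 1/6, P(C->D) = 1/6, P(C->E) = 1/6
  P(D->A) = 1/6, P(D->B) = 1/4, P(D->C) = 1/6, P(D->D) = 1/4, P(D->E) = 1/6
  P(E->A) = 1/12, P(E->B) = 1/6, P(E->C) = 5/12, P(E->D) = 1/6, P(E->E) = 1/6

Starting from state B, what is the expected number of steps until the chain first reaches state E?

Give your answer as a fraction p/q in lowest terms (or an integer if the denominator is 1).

Let h_i = expected steps to first reach E from state i.
Boundary: h_E = 0.
First-step equations for the other states:
  h_A = 1 + 1/3*h_A + 1/12*h_B + 1/12*h_C + 5/12*h_D + 1/12*h_E
  h_B = 1 + 1/6*h_A + 1/4*h_B + 5/12*h_C + 1/12*h_D + 1/12*h_E
  h_C = 1 + 1/4*h_A + 1/4*h_B + 1/6*h_C + 1/6*h_D + 1/6*h_E
  h_D = 1 + 1/6*h_A + 1/4*h_B + 1/6*h_C + 1/4*h_D + 1/6*h_E

Substituting h_E = 0 and rearranging gives the linear system (I - Q) h = 1:
  [2/3, -1/12, -1/12, -5/12] . (h_A, h_B, h_C, h_D) = 1
  [-1/6, 3/4, -5/12, -1/12] . (h_A, h_B, h_C, h_D) = 1
  [-1/4, -1/4, 5/6, -1/6] . (h_A, h_B, h_C, h_D) = 1
  [-1/6, -1/4, -1/6, 3/4] . (h_A, h_B, h_C, h_D) = 1

Solving yields:
  h_A = 4734/571
  h_B = 4746/571
  h_C = 4404/571
  h_D = 4374/571

Starting state is B, so the expected hitting time is h_B = 4746/571.

Answer: 4746/571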